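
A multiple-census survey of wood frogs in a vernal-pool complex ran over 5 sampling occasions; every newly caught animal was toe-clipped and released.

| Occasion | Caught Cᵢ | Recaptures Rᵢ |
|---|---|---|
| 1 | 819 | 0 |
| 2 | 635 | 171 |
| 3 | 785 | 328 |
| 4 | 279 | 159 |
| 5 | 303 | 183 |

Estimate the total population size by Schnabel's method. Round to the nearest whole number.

N ≈ 3063

Marked at large before each occasion: Mᵢ = Σⱼ<ᵢ (Cⱼ − Rⱼ) → M1=0, M2=819, M3=1283, M4=1740, M5=1860
Σ MᵢCᵢ = 0·819 + 819·635 + 1283·785 + 1740·279 + 1860·303 = 0 + 520065 + 1007155 + 485460 + 563580 = 2576260
Σ Rᵢ = 0 + 171 + 328 + 159 + 183 = 841
N̂ = 2576260 / 841 ≈ 3063.3 → 3063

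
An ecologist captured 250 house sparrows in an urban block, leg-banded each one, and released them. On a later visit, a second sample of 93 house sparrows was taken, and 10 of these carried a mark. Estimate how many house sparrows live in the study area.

Lincoln-Petersen assumes M/N = R/C, so N = M·C / R.
N = (250 × 93) / 10 = 23250 / 10 = 2325

N = 2325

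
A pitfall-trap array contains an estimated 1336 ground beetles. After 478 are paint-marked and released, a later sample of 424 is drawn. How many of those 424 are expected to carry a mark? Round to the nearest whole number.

Expected recaptures E[R] = M·C / N.
E[R] = 478 × 424 / 1336 = 202672 / 1336 ≈ 151.7 → 152

expected recaptures ≈ 152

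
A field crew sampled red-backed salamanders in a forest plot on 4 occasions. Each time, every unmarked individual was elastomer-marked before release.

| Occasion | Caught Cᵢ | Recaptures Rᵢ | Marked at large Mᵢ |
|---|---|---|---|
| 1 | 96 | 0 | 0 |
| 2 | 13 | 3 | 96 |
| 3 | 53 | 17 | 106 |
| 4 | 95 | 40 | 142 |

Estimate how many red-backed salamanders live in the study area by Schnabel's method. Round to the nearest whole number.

N ≈ 339

Σ MᵢCᵢ = 0·96 + 96·13 + 106·53 + 142·95 = 0 + 1248 + 5618 + 13490 = 20356
Σ Rᵢ = 0 + 3 + 17 + 40 = 60
N̂ = 20356 / 60 ≈ 339.3 → 339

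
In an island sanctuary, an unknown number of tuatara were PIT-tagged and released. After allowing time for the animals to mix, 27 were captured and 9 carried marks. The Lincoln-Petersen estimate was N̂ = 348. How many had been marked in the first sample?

From N = M·C/R: M = N·R / C = 348·9 / 27 = 3132 / 27 = 116.

M = 116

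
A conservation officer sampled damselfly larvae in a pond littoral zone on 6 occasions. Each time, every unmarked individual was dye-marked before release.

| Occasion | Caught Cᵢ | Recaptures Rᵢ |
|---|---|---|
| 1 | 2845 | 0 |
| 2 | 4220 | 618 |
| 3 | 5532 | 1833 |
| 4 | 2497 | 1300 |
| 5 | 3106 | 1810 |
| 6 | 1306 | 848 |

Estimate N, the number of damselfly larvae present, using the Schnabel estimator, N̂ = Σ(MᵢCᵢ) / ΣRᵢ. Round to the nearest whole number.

N ≈ 19,464

Marked at large before each occasion: Mᵢ = Σⱼ<ᵢ (Cⱼ − Rⱼ) → M1=0, M2=2845, M3=6447, M4=10146, M5=11343, M6=12639
Σ MᵢCᵢ = 0·2845 + 2845·4220 + 6447·5532 + 10146·2497 + 11343·3106 + 12639·1306 = 0 + 12005900 + 35664804 + 25334562 + 35231358 + 16506534 = 124743158
Σ Rᵢ = 0 + 618 + 1833 + 1300 + 1810 + 848 = 6409
N̂ = 124743158 / 6409 ≈ 19463.7 → 19464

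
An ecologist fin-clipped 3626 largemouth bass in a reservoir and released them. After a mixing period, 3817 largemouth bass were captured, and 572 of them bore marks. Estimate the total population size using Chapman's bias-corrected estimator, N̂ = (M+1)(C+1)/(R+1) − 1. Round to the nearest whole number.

N ≈ 24,166

N̂ = (3626+1)(3817+1)/(572+1) − 1 = 3627·3818/573 − 1
= 13847886/573 − 1 ≈ 24167.3 − 1 ≈ 24166.3 → 24166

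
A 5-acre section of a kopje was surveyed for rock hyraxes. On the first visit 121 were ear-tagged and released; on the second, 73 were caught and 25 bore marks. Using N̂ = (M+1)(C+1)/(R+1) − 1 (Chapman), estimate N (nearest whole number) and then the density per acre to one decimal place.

density ≈ 69.2 rock hyraxes per acre

N̂ = 122·74/26 − 1 = 9028/26 − 1 ≈ 346.2 → 346
Density = N̂ / area = 346 / 5 ≈ 69.20 → 69.2 per acre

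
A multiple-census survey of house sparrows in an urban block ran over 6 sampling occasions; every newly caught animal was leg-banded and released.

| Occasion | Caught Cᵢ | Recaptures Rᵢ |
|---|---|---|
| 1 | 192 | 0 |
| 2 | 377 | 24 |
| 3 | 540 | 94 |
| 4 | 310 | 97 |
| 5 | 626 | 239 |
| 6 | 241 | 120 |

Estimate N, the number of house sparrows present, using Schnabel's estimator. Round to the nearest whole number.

Marked at large before each occasion: Mᵢ = Σⱼ<ᵢ (Cⱼ − Rⱼ) → M1=0, M2=192, M3=545, M4=991, M5=1204, M6=1591
Σ MᵢCᵢ = 0·192 + 192·377 + 545·540 + 991·310 + 1204·626 + 1591·241 = 0 + 72384 + 294300 + 307210 + 753704 + 383431 = 1811029
Σ Rᵢ = 0 + 24 + 94 + 97 + 239 + 120 = 574
N̂ = 1811029 / 574 ≈ 3155.1 → 3155

N ≈ 3155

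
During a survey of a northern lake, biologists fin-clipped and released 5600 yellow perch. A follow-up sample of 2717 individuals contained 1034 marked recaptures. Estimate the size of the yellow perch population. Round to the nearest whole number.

The marked fraction in the recapture sample should equal the marked fraction in the population: 1034/2717 = 5600/N.
N = (5600 × 2717) / 1034 = 15215200 / 1034 ≈ 14714.9 → 14715

N ≈ 14,715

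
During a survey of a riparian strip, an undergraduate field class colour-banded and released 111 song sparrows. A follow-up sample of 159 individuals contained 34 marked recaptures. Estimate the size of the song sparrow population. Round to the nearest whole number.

N = (111 × 159) / 34 = 17649 / 34 ≈ 519.1 → 519

N ≈ 519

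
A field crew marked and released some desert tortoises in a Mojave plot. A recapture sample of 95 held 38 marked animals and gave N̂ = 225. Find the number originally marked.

From N = M·C/R: M = N·R / C = 225·38 / 95 = 8550 / 95 = 90.

M = 90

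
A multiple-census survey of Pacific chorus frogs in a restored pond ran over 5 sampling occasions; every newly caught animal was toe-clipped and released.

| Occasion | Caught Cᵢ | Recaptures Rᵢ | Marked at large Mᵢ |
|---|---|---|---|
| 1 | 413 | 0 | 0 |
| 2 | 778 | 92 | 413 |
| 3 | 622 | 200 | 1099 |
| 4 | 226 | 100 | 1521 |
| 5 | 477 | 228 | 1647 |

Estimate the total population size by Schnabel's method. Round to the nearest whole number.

N ≈ 3442

Σ MᵢCᵢ = 0·413 + 413·778 + 1099·622 + 1521·226 + 1647·477 = 0 + 321314 + 683578 + 343746 + 785619 = 2134257
Σ Rᵢ = 0 + 92 + 200 + 100 + 228 = 620
N̂ = 2134257 / 620 ≈ 3442.3 → 3442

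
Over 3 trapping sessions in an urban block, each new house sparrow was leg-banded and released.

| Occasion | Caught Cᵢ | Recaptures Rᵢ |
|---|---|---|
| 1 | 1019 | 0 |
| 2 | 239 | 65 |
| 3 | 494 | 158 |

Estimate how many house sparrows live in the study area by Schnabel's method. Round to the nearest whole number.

N ≈ 3735

Marked at large before each occasion: Mᵢ = Σⱼ<ᵢ (Cⱼ − Rⱼ) → M1=0, M2=1019, M3=1193
Σ MᵢCᵢ = 0·1019 + 1019·239 + 1193·494 = 0 + 243541 + 589342 = 832883
Σ Rᵢ = 0 + 65 + 158 = 223
N̂ = 832883 / 223 ≈ 3734.9 → 3735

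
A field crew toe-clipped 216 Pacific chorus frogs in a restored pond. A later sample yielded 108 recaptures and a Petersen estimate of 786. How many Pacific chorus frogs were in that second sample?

From N = M·C/R: C = N·R / M = 786·108 / 216 = 84888 / 216 = 393.

C = 393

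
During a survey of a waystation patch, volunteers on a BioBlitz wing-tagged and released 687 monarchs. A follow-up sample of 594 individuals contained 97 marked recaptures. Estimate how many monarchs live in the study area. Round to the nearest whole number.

N ≈ 4207

N = (687 × 594) / 97 = 408078 / 97 ≈ 4207.0 → 4207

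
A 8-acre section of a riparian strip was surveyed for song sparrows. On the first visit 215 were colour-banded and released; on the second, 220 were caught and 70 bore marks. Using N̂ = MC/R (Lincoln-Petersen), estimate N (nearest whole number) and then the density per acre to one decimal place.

N̂ = 215·220/70 = 47300/70 ≈ 675.7 → 676
Density = N̂ / area = 676 / 8 ≈ 84.50 → 84.5 per acre

density ≈ 84.5 song sparrows per acre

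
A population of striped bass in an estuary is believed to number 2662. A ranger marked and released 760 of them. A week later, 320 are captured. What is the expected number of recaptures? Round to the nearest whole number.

Expected recaptures E[R] = M·C / N.
E[R] = 760 × 320 / 2662 = 243200 / 2662 ≈ 91.4 → 91

expected recaptures ≈ 91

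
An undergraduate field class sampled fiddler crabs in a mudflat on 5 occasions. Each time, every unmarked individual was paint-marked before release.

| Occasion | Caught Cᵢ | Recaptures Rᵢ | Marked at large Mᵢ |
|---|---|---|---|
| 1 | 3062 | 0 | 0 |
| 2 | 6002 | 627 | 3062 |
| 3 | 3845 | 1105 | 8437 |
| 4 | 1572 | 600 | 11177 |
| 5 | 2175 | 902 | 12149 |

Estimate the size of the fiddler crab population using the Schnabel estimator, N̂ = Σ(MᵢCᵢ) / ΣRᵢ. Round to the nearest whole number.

Σ MᵢCᵢ = 0·3062 + 3062·6002 + 8437·3845 + 11177·1572 + 12149·2175 = 0 + 18378124 + 32440265 + 17570244 + 26424075 = 94812708
Σ Rᵢ = 0 + 627 + 1105 + 600 + 902 = 3234
N̂ = 94812708 / 3234 ≈ 29317.47 → 29317

N ≈ 29,317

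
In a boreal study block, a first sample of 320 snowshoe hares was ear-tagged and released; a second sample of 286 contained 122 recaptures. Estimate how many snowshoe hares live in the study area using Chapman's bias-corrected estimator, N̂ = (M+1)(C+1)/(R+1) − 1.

N = 748

N̂ = (320+1)(286+1)/(122+1) − 1 = 321·287/123 − 1
= 92127/123 − 1 = 749 − 1 = 748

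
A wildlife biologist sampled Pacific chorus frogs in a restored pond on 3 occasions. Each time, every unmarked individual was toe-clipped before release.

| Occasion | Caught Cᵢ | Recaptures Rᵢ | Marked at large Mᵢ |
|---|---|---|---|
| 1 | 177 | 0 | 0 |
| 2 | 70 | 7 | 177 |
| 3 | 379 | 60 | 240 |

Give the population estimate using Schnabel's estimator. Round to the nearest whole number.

N ≈ 1543

Σ MᵢCᵢ = 0·177 + 177·70 + 240·379 = 0 + 12390 + 90960 = 103350
Σ Rᵢ = 0 + 7 + 60 = 67
N̂ = 103350 / 67 ≈ 1542.5 → 1543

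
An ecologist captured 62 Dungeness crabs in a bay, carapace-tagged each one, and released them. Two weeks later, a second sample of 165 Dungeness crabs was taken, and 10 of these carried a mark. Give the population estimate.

N = 1023

N = (62 × 165) / 10 = 10230 / 10 = 1023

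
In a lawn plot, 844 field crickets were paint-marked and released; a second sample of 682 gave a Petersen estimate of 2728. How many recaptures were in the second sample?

From N = M·C/R: R = M·C / N = 844·682 / 2728 = 575608 / 2728 = 211.

R = 211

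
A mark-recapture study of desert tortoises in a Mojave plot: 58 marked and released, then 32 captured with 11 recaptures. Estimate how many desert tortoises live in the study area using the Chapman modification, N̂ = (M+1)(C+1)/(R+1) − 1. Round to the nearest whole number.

N̂ = (58+1)(32+1)/(11+1) − 1 = 59·33/12 − 1
= 1947/12 − 1 ≈ 162.2 − 1 ≈ 161.2 → 161

N ≈ 161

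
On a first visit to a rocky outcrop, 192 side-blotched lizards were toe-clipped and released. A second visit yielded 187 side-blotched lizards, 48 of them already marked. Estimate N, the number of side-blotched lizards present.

N = 748

The marked fraction in the recapture sample should equal the marked fraction in the population: 48/187 = 192/N.
N = (192 × 187) / 48 = 35904 / 48 = 748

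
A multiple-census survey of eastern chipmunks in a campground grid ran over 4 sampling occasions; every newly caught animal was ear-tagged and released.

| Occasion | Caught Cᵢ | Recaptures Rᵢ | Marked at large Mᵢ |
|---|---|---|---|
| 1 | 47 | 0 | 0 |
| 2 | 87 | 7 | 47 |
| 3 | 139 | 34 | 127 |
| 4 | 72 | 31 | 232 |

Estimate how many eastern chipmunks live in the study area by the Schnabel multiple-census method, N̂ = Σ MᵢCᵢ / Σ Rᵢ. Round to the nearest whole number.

N ≈ 534

Σ MᵢCᵢ = 0·47 + 47·87 + 127·139 + 232·72 = 0 + 4089 + 17653 + 16704 = 38446
Σ Rᵢ = 0 + 7 + 34 + 31 = 72
N̂ = 38446 / 72 ≈ 534.0 → 534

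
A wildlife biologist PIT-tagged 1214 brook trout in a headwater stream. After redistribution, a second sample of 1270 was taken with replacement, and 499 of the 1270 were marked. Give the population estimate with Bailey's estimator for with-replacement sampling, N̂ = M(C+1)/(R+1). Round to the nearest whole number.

N̂ = 1214·(1270+1)/(499+1) = 1214·1271/500 = 1542994/500 ≈ 3086.0 → 3086

N ≈ 3086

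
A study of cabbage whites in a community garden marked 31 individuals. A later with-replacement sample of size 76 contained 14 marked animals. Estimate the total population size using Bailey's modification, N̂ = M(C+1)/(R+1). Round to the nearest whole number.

N ≈ 159

N̂ = 31·(76+1)/(14+1) = 31·77/15 = 2387/15 ≈ 159.1 → 159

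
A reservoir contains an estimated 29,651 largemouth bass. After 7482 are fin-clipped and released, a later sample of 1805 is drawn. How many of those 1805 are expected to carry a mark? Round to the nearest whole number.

Expected recaptures E[R] = M·C / N.
E[R] = 7482 × 1805 / 29651 = 13505010 / 29651 ≈ 455.47 → 455

expected recaptures ≈ 455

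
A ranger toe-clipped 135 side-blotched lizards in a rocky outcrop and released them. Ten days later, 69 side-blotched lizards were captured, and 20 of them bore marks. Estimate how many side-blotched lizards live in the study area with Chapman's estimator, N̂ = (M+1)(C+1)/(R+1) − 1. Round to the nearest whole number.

N̂ = (135+1)(69+1)/(20+1) − 1 = 136·70/21 − 1
= 9520/21 − 1 ≈ 453.3 − 1 ≈ 452.3 → 452

N ≈ 452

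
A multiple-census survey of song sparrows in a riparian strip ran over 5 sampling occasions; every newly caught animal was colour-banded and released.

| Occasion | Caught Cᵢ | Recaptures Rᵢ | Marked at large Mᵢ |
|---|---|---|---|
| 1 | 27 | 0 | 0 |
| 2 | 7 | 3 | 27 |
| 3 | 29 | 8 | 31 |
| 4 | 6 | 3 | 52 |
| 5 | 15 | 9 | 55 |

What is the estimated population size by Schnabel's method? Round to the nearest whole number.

N ≈ 97

Σ MᵢCᵢ = 0·27 + 27·7 + 31·29 + 52·6 + 55·15 = 0 + 189 + 899 + 312 + 825 = 2225
Σ Rᵢ = 0 + 3 + 8 + 3 + 9 = 23
N̂ = 2225 / 23 ≈ 96.7 → 97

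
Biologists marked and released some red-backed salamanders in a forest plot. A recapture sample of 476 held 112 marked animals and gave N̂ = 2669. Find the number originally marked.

M = 628

From N = M·C/R: M = N·R / C = 2669·112 / 476 = 298928 / 476 = 628.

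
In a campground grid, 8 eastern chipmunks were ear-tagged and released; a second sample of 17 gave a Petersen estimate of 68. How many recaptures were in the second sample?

R = 2

From N = M·C/R: R = M·C / N = 8·17 / 68 = 136 / 68 = 2.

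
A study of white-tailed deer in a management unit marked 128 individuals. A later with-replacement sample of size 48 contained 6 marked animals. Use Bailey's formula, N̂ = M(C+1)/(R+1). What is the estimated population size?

N = 896

N̂ = 128·(48+1)/(6+1) = 128·49/7 = 6272/7 = 896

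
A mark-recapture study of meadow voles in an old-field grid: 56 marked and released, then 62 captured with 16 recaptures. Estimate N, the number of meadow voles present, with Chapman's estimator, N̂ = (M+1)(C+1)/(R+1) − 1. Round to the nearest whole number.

N ≈ 210

N̂ = (56+1)(62+1)/(16+1) − 1 = 57·63/17 − 1
= 3591/17 − 1 ≈ 211.2 − 1 ≈ 210.2 → 210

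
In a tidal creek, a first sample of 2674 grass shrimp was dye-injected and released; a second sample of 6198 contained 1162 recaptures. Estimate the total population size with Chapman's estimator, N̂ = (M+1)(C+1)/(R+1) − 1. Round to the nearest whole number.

N ≈ 14,257

N̂ = (2674+1)(6198+1)/(1162+1) − 1 = 2675·6199/1163 − 1
= 16582325/1163 − 1 ≈ 14258.2 − 1 ≈ 14257.2 → 14257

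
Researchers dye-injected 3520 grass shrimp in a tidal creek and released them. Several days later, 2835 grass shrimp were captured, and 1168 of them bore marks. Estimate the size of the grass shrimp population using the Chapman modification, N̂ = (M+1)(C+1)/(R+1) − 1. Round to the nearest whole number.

N ≈ 8541

N̂ = (3520+1)(2835+1)/(1168+1) − 1 = 3521·2836/1169 − 1
= 9985556/1169 − 1 ≈ 8542.0 − 1 ≈ 8541.0 → 8541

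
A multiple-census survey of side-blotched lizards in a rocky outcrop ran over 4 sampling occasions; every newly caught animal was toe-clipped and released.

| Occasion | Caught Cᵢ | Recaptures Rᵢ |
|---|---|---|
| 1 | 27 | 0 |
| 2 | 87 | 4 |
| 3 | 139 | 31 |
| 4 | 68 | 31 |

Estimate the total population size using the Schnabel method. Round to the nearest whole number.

Marked at large before each occasion: Mᵢ = Σⱼ<ᵢ (Cⱼ − Rⱼ) → M1=0, M2=27, M3=110, M4=218
Σ MᵢCᵢ = 0·27 + 27·87 + 110·139 + 218·68 = 0 + 2349 + 15290 + 14824 = 32463
Σ Rᵢ = 0 + 4 + 31 + 31 = 66
N̂ = 32463 / 66 ≈ 491.9 → 492

N ≈ 492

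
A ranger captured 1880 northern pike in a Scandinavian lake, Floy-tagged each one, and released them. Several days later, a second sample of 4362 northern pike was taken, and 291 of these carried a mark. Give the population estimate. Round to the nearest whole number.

If marked individuals mix randomly, R/C ≈ M/N, giving N ≈ M·C/R.
N = (1880 × 4362) / 291 = 8200560 / 291 ≈ 28180.6 → 28181

N ≈ 28,181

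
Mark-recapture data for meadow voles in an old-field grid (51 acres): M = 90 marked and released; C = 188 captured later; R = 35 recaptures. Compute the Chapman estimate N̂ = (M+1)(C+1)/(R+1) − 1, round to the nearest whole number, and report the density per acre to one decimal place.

density ≈ 9.4 meadow voles per acre

N̂ = 91·189/36 − 1 = 17199/36 − 1 ≈ 476.8 → 477
Density = N̂ / area = 477 / 51 ≈ 9.35 → 9.4 per acre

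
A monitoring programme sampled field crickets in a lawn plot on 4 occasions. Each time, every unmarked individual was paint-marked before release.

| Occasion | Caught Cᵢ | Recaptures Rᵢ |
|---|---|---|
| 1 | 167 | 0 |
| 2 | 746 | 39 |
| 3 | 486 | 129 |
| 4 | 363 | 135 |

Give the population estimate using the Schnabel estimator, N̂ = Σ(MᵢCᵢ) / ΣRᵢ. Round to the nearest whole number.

N ≈ 3288

Marked at large before each occasion: Mᵢ = Σⱼ<ᵢ (Cⱼ − Rⱼ) → M1=0, M2=167, M3=874, M4=1231
Σ MᵢCᵢ = 0·167 + 167·746 + 874·486 + 1231·363 = 0 + 124582 + 424764 + 446853 = 996199
Σ Rᵢ = 0 + 39 + 129 + 135 = 303
N̂ = 996199 / 303 ≈ 3287.8 → 3288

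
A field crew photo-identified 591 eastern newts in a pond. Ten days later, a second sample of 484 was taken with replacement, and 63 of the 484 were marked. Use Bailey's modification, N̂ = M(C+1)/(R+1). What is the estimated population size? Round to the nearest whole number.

N̂ = 591·(484+1)/(63+1) = 591·485/64 = 286635/64 ≈ 4478.7 → 4479

N ≈ 4479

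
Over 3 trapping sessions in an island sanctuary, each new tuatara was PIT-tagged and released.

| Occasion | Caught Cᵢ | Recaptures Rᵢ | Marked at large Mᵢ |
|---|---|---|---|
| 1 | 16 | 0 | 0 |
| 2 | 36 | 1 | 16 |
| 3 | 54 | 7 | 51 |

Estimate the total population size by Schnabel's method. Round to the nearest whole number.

N ≈ 416

Σ MᵢCᵢ = 0·16 + 16·36 + 51·54 = 0 + 576 + 2754 = 3330
Σ Rᵢ = 0 + 1 + 7 = 8
N̂ = 3330 / 8 ≈ 416.2 → 416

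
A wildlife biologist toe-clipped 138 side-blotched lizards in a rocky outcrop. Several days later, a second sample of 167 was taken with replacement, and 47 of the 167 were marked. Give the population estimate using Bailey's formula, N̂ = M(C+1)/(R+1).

N = 483

N̂ = 138·(167+1)/(47+1) = 138·168/48 = 23184/48 = 483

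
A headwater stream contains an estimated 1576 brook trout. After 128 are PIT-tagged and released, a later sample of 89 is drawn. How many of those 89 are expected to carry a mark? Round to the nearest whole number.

expected recaptures ≈ 7

Expected recaptures E[R] = M·C / N.
E[R] = 128 × 89 / 1576 = 11392 / 1576 ≈ 7.2 → 7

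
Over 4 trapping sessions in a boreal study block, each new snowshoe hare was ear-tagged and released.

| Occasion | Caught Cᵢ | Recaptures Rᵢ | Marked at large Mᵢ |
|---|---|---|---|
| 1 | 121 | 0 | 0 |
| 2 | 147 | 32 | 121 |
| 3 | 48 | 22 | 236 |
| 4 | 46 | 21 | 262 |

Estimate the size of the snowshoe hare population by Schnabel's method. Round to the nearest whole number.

N ≈ 549

Σ MᵢCᵢ = 0·121 + 121·147 + 236·48 + 262·46 = 0 + 17787 + 11328 + 12052 = 41167
Σ Rᵢ = 0 + 32 + 22 + 21 = 75
N̂ = 41167 / 75 ≈ 548.9 → 549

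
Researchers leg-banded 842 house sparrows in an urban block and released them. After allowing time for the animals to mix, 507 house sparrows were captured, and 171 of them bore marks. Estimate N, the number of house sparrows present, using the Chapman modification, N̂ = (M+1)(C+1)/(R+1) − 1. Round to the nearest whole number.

N̂ = (842+1)(507+1)/(171+1) − 1 = 843·508/172 − 1
= 428244/172 − 1 ≈ 2489.8 − 1 ≈ 2488.8 → 2489

N ≈ 2489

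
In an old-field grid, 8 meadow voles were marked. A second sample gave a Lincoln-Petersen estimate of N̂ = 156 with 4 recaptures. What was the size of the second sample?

From N = M·C/R: C = N·R / M = 156·4 / 8 = 624 / 8 = 78.

C = 78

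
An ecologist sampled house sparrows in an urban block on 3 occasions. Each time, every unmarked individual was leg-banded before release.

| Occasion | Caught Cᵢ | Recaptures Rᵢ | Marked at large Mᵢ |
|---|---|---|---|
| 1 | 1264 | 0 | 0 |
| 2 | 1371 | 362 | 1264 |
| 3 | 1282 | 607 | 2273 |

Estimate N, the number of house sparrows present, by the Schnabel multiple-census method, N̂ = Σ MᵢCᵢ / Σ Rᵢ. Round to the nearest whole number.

N ≈ 4796

Σ MᵢCᵢ = 0·1264 + 1264·1371 + 2273·1282 = 0 + 1732944 + 2913986 = 4646930
Σ Rᵢ = 0 + 362 + 607 = 969
N̂ = 4646930 / 969 ≈ 4795.6 → 4796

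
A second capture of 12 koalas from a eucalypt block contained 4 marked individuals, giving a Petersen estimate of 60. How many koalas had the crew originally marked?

From N = M·C/R: M = N·R / C = 60·4 / 12 = 240 / 12 = 20.

M = 20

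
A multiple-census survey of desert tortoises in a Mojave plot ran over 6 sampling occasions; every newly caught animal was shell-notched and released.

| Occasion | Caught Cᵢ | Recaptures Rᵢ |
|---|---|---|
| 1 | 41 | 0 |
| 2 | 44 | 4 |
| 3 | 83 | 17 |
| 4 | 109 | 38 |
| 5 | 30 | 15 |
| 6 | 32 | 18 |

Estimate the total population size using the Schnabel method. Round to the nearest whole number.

N ≈ 419

Marked at large before each occasion: Mᵢ = Σⱼ<ᵢ (Cⱼ − Rⱼ) → M1=0, M2=41, M3=81, M4=147, M5=218, M6=233
Σ MᵢCᵢ = 0·41 + 41·44 + 81·83 + 147·109 + 218·30 + 233·32 = 0 + 1804 + 6723 + 16023 + 6540 + 7456 = 38546
Σ Rᵢ = 0 + 4 + 17 + 38 + 15 + 18 = 92
N̂ = 38546 / 92 ≈ 419.0 → 419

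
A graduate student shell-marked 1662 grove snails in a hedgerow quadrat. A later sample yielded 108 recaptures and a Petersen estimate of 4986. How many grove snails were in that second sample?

From N = M·C/R: C = N·R / M = 4986·108 / 1662 = 538488 / 1662 = 324.

C = 324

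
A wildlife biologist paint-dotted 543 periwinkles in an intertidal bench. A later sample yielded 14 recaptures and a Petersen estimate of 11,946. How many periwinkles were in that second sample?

From N = M·C/R: C = N·R / M = 11946·14 / 543 = 167244 / 543 = 308.

C = 308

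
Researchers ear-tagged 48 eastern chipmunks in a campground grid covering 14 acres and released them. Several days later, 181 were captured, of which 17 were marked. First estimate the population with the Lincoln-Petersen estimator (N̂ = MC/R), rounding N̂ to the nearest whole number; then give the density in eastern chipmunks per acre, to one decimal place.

density ≈ 36.5 eastern chipmunks per acre

N̂ = 48·181/17 = 8688/17 ≈ 511.1 → 511
Density = N̂ / area = 511 / 14 ≈ 36.50 → 36.5 per acre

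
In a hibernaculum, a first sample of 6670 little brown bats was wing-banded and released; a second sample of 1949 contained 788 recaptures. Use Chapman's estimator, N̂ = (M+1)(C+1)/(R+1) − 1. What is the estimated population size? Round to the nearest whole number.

N̂ = (6670+1)(1949+1)/(788+1) − 1 = 6671·1950/789 − 1
= 13008450/789 − 1 ≈ 16487.3 − 1 ≈ 16486.3 → 16486

N ≈ 16,486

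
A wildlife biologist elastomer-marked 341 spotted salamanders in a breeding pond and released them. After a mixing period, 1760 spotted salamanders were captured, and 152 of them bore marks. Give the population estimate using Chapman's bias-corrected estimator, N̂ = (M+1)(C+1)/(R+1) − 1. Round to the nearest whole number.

N ≈ 3935

N̂ = (341+1)(1760+1)/(152+1) − 1 = 342·1761/153 − 1
= 602262/153 − 1 ≈ 3936.4 − 1 ≈ 3935.4 → 3935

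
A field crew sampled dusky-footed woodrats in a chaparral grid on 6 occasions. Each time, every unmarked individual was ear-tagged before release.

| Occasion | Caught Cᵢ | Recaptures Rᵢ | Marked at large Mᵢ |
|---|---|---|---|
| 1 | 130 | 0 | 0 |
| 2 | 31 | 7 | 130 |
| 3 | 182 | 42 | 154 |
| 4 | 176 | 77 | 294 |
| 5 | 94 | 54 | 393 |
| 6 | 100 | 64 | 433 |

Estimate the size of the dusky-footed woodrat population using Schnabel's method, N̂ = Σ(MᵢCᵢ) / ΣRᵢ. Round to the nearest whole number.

N ≈ 672

Σ MᵢCᵢ = 0·130 + 130·31 + 154·182 + 294·176 + 393·94 + 433·100 = 0 + 4030 + 28028 + 51744 + 36942 + 43300 = 164044
Σ Rᵢ = 0 + 7 + 42 + 77 + 54 + 64 = 244
N̂ = 164044 / 244 ≈ 672.3 → 672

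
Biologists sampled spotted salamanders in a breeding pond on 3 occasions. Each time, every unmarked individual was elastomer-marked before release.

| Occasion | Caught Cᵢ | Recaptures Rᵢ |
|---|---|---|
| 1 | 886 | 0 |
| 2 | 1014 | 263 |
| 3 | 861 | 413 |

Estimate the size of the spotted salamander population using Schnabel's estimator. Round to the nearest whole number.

N ≈ 3414

Marked at large before each occasion: Mᵢ = Σⱼ<ᵢ (Cⱼ − Rⱼ) → M1=0, M2=886, M3=1637
Σ MᵢCᵢ = 0·886 + 886·1014 + 1637·861 = 0 + 898404 + 1409457 = 2307861
Σ Rᵢ = 0 + 263 + 413 = 676
N̂ = 2307861 / 676 ≈ 3414.0 → 3414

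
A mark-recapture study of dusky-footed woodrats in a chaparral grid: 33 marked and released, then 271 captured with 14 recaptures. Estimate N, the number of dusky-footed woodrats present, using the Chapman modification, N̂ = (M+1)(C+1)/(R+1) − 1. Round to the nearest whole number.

N ≈ 616

N̂ = (33+1)(271+1)/(14+1) − 1 = 34·272/15 − 1
= 9248/15 − 1 ≈ 616.5 − 1 ≈ 615.5 → 616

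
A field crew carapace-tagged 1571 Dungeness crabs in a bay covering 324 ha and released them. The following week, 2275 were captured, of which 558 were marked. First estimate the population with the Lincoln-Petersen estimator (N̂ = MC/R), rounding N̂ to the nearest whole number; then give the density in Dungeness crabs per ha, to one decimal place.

N̂ = 1571·2275/558 = 3574025/558 ≈ 6405.1 → 6405
Density = N̂ / area = 6405 / 324 ≈ 19.77 → 19.8 per ha

density ≈ 19.8 Dungeness crabs per ha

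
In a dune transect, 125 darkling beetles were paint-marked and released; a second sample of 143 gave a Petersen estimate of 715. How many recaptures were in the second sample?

R = 25

From N = M·C/R: R = M·C / N = 125·143 / 715 = 17875 / 715 = 25.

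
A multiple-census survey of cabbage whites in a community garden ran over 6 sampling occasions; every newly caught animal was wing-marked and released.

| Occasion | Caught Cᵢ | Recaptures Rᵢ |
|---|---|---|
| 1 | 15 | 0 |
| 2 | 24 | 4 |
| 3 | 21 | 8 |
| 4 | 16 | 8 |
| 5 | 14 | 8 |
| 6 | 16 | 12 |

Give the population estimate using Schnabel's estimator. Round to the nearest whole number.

N ≈ 91

Marked at large before each occasion: Mᵢ = Σⱼ<ᵢ (Cⱼ − Rⱼ) → M1=0, M2=15, M3=35, M4=48, M5=56, M6=62
Σ MᵢCᵢ = 0·15 + 15·24 + 35·21 + 48·16 + 56·14 + 62·16 = 0 + 360 + 735 + 768 + 784 + 992 = 3639
Σ Rᵢ = 0 + 4 + 8 + 8 + 8 + 12 = 40
N̂ = 3639 / 40 ≈ 91.0 → 91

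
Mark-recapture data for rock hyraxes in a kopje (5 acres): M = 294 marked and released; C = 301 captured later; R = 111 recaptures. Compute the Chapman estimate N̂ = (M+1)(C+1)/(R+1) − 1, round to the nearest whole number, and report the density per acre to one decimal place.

N̂ = 295·302/112 − 1 = 89090/112 − 1 ≈ 794.4 → 794
Density = N̂ / area = 794 / 5 ≈ 158.80 → 158.8 per acre

density ≈ 158.8 rock hyraxes per acre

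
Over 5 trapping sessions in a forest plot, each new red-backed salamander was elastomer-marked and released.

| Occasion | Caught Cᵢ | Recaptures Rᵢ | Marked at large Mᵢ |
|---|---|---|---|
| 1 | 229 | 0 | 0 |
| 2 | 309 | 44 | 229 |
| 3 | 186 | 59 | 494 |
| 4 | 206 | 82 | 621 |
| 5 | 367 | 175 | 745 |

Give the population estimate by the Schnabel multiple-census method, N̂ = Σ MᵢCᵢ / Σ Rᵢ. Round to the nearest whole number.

N ≈ 1567

Σ MᵢCᵢ = 0·229 + 229·309 + 494·186 + 621·206 + 745·367 = 0 + 70761 + 91884 + 127926 + 273415 = 563986
Σ Rᵢ = 0 + 44 + 59 + 82 + 175 = 360
N̂ = 563986 / 360 ≈ 1566.6 → 1567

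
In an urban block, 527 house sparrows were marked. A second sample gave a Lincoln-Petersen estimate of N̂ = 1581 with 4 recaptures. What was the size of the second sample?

C = 12

From N = M·C/R: C = N·R / M = 1581·4 / 527 = 6324 / 527 = 12.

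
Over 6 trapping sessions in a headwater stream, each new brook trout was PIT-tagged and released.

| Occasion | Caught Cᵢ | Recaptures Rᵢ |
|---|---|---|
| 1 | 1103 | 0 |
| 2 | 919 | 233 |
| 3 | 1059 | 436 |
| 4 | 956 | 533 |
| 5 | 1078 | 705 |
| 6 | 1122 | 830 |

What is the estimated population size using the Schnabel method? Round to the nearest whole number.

N ≈ 4337

Marked at large before each occasion: Mᵢ = Σⱼ<ᵢ (Cⱼ − Rⱼ) → M1=0, M2=1103, M3=1789, M4=2412, M5=2835, M6=3208
Σ MᵢCᵢ = 0·1103 + 1103·919 + 1789·1059 + 2412·956 + 2835·1078 + 3208·1122 = 0 + 1013657 + 1894551 + 2305872 + 3056130 + 3599376 = 11869586
Σ Rᵢ = 0 + 233 + 436 + 533 + 705 + 830 = 2737
N̂ = 11869586 / 2737 ≈ 4336.7 → 4337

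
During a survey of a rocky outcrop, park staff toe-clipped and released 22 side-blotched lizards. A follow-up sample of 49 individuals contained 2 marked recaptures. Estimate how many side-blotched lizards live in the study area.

N = 539

N = (22 × 49) / 2 = 1078 / 2 = 539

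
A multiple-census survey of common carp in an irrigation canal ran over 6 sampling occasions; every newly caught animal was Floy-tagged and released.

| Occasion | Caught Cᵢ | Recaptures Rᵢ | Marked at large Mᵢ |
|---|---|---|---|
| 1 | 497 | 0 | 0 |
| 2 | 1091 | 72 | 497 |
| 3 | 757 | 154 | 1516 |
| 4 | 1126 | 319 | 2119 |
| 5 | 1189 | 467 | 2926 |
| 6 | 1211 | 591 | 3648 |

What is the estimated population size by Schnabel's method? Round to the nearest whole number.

Σ MᵢCᵢ = 0·497 + 497·1091 + 1516·757 + 2119·1126 + 2926·1189 + 3648·1211 = 0 + 542227 + 1147612 + 2385994 + 3479014 + 4417728 = 11972575
Σ Rᵢ = 0 + 72 + 154 + 319 + 467 + 591 = 1603
N̂ = 11972575 / 1603 ≈ 7468.9 → 7469

N ≈ 7469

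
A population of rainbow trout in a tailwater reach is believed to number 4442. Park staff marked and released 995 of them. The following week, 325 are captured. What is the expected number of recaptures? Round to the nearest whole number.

Expected recaptures E[R] = M·C / N.
E[R] = 995 × 325 / 4442 = 323375 / 4442 ≈ 72.8 → 73

expected recaptures ≈ 73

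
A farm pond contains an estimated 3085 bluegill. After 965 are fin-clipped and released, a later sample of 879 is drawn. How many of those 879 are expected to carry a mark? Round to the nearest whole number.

Expected recaptures E[R] = M·C / N.
E[R] = 965 × 879 / 3085 = 848235 / 3085 ≈ 275.0 → 275

expected recaptures ≈ 275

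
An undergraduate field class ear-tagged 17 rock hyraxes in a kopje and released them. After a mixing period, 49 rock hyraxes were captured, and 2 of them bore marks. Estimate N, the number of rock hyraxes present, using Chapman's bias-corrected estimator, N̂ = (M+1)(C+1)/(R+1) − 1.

N̂ = (17+1)(49+1)/(2+1) − 1 = 18·50/3 − 1
= 900/3 − 1 = 300 − 1 = 299

N = 299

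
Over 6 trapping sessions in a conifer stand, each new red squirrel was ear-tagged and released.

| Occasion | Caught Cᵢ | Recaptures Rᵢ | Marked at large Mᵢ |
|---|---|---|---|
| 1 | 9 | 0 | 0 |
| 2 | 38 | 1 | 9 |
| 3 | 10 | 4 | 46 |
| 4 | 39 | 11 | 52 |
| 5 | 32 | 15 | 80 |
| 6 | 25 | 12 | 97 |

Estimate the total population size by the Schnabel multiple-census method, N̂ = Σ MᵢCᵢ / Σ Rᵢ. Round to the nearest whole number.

N ≈ 182

Σ MᵢCᵢ = 0·9 + 9·38 + 46·10 + 52·39 + 80·32 + 97·25 = 0 + 342 + 460 + 2028 + 2560 + 2425 = 7815
Σ Rᵢ = 0 + 1 + 4 + 11 + 15 + 12 = 43
N̂ = 7815 / 43 ≈ 181.7 → 182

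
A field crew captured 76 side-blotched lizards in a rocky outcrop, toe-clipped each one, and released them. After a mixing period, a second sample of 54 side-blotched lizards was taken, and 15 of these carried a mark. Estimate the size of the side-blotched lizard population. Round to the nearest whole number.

N ≈ 274

The marked fraction in the recapture sample should equal the marked fraction in the population: 15/54 = 76/N.
N = (76 × 54) / 15 = 4104 / 15 ≈ 273.6 → 274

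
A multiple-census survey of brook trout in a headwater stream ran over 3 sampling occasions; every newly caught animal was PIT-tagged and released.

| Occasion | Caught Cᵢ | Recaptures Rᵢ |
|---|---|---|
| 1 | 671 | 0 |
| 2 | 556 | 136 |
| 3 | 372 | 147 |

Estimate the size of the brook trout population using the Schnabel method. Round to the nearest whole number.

Marked at large before each occasion: Mᵢ = Σⱼ<ᵢ (Cⱼ − Rⱼ) → M1=0, M2=671, M3=1091
Σ MᵢCᵢ = 0·671 + 671·556 + 1091·372 = 0 + 373076 + 405852 = 778928
Σ Rᵢ = 0 + 136 + 147 = 283
N̂ = 778928 / 283 ≈ 2752.4 → 2752

N ≈ 2752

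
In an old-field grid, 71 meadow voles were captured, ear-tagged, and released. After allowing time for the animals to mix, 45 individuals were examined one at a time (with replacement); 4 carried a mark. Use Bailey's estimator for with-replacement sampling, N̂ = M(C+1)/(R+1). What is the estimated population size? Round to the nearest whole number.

N ≈ 653

N̂ = 71·(45+1)/(4+1) = 71·46/5 = 3266/5 ≈ 653.2 → 653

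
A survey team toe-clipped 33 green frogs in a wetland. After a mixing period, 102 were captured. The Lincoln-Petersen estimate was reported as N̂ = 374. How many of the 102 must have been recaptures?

R = 9

From N = M·C/R: R = M·C / N = 33·102 / 374 = 3366 / 374 = 9.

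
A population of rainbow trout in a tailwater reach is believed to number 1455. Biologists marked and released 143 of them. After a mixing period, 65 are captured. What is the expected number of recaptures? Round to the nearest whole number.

Expected recaptures E[R] = M·C / N.
E[R] = 143 × 65 / 1455 = 9295 / 1455 ≈ 6.4 → 6

expected recaptures ≈ 6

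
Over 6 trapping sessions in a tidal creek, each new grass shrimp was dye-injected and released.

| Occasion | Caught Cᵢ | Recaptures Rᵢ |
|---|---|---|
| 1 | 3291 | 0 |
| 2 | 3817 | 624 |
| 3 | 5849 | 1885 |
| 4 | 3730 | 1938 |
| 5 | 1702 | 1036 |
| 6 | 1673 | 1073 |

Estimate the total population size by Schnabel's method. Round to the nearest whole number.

Marked at large before each occasion: Mᵢ = Σⱼ<ᵢ (Cⱼ − Rⱼ) → M1=0, M2=3291, M3=6484, M4=10448, M5=12240, M6=12906
Σ MᵢCᵢ = 0·3291 + 3291·3817 + 6484·5849 + 10448·3730 + 12240·1702 + 12906·1673 = 0 + 12561747 + 37924916 + 38971040 + 20832480 + 21591738 = 131881921
Σ Rᵢ = 0 + 624 + 1885 + 1938 + 1036 + 1073 = 6556
N̂ = 131881921 / 6556 ≈ 20116.2 → 20116

N ≈ 20,116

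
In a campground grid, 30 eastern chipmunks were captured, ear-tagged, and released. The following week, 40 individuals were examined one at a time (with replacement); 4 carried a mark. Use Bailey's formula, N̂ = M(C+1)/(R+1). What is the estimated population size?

N̂ = 30·(40+1)/(4+1) = 30·41/5 = 1230/5 = 246

N = 246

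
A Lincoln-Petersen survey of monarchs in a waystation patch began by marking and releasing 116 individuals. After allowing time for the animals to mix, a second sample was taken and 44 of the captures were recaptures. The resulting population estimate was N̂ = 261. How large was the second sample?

From N = M·C/R: C = N·R / M = 261·44 / 116 = 11484 / 116 = 99.

C = 99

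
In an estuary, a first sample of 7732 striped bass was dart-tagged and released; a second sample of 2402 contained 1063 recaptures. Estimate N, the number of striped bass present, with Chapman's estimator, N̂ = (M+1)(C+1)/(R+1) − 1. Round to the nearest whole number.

N̂ = (7732+1)(2402+1)/(1063+1) − 1 = 7733·2403/1064 − 1
= 18582399/1064 − 1 ≈ 17464.7 − 1 ≈ 17463.7 → 17464

N ≈ 17,464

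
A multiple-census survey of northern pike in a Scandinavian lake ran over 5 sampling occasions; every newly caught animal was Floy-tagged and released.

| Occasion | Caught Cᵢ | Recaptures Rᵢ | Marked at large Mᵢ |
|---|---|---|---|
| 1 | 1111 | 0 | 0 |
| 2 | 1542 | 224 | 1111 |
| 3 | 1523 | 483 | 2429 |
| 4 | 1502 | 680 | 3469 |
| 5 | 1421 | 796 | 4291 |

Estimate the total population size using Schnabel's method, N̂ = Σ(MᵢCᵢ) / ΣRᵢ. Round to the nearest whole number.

Σ MᵢCᵢ = 0·1111 + 1111·1542 + 2429·1523 + 3469·1502 + 4291·1421 = 0 + 1713162 + 3699367 + 5210438 + 6097511 = 16720478
Σ Rᵢ = 0 + 224 + 483 + 680 + 796 = 2183
N̂ = 16720478 / 2183 ≈ 7659.4 → 7659

N ≈ 7659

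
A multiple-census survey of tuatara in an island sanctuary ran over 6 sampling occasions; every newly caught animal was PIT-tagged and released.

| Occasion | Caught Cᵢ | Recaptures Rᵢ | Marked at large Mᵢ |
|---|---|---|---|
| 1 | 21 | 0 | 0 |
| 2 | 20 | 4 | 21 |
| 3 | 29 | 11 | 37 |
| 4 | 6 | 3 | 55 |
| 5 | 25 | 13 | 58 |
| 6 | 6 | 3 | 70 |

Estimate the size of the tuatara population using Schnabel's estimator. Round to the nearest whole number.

N ≈ 109

Σ MᵢCᵢ = 0·21 + 21·20 + 37·29 + 55·6 + 58·25 + 70·6 = 0 + 420 + 1073 + 330 + 1450 + 420 = 3693
Σ Rᵢ = 0 + 4 + 11 + 3 + 13 + 3 = 34
N̂ = 3693 / 34 ≈ 108.6 → 109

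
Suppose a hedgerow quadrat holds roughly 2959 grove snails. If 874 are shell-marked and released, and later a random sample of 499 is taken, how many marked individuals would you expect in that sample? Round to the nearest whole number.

Expected recaptures E[R] = M·C / N.
E[R] = 874 × 499 / 2959 = 436126 / 2959 ≈ 147.4 → 147

expected recaptures ≈ 147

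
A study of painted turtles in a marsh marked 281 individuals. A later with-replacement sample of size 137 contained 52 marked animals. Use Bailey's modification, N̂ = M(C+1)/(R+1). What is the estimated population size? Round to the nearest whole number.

N̂ = 281·(137+1)/(52+1) = 281·138/53 = 38778/53 ≈ 731.7 → 732

N ≈ 732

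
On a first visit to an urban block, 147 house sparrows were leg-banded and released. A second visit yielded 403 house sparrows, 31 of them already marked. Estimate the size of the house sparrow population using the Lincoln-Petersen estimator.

N = (147 × 403) / 31 = 59241 / 31 = 1911

N = 1911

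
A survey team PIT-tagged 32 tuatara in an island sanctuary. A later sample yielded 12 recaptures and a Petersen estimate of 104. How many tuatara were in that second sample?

From N = M·C/R: C = N·R / M = 104·12 / 32 = 1248 / 32 = 39.

C = 39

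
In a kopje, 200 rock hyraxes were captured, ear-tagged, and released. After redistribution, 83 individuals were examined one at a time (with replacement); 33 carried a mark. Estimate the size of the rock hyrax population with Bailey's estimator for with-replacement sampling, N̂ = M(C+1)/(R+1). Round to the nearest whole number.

N ≈ 494

N̂ = 200·(83+1)/(33+1) = 200·84/34 = 16800/34 ≈ 494.1 → 494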